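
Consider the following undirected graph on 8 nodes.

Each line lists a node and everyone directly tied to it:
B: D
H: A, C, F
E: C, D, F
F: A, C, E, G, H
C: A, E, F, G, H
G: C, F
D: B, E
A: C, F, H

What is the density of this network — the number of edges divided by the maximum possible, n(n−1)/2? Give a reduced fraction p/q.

There are 12 edges and 8 nodes, so the maximum possible is C(8,2) = 28.
Density = 12/28 = 3/7.

3/7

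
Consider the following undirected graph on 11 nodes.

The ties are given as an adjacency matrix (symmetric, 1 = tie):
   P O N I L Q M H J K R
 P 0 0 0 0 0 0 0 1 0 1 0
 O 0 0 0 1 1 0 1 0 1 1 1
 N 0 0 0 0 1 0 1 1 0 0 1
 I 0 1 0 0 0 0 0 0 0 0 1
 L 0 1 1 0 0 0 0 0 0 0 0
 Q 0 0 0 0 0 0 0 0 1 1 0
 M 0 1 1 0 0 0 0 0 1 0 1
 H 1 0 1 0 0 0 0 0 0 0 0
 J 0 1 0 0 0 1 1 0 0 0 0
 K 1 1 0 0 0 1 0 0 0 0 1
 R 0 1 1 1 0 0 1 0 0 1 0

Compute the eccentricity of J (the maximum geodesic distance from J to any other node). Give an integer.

Distances from J: H:3, I:2, K:2, L:2, M:1, N:2, O:1, P:3, Q:1, R:2.
The largest is 3 (to P and H), so the eccentricity of J is 3.

3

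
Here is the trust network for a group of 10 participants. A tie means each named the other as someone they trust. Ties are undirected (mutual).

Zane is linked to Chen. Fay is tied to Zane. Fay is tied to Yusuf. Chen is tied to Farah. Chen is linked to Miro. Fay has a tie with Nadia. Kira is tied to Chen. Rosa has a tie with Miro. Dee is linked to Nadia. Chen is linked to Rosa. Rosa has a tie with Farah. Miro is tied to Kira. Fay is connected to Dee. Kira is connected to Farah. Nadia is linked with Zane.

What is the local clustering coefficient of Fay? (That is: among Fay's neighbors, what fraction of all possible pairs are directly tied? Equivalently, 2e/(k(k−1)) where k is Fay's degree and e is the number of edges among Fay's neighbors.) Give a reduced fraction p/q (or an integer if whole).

Fay's neighbors: Dee, Nadia, Yusuf, and Zane (k = 4).
Possible neighbor pairs: C(4,2) = 6. Edges among them: Dee–Nadia, Nadia–Zane → e = 2.
Clustering(Fay) = 2/6 = 1/3.

1/3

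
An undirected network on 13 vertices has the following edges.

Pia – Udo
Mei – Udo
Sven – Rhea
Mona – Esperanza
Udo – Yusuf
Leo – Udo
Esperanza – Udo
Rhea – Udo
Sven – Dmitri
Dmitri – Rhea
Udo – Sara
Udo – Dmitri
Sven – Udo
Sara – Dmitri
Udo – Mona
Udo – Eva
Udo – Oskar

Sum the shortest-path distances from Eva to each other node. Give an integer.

23

Distances from Eva: Dmitri:2, Esperanza:2, Leo:2, Mei:2, Mona:2, Oskar:2, Pia:2, Rhea:2, Sara:2, Sven:2, Udo:1, Yusuf:2.
Sum = 2 + 2 + 2 + 2 + 2 + 2 + 2 + 2 + 2 + 2 + 1 + 2 = 23.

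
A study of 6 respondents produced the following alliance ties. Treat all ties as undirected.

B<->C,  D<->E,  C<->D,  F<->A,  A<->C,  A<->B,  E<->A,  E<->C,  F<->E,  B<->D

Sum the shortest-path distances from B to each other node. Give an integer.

7

Distances from B: A:1, C:1, D:1, E:2, F:2.
Sum = 1 + 1 + 1 + 2 + 2 = 7.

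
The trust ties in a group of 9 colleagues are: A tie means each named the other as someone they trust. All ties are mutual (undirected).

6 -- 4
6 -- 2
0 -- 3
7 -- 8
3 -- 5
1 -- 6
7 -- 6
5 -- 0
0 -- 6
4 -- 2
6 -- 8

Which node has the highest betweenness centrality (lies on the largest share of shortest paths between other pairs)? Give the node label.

Unnormalized betweenness of each node: 0:12, 1:0, 2:0, 3:0, 4:0, 5:0, 6:23, 7:0, 8:0.
6 has the largest value, 23, making it the main broker — the node through which the most shortest paths run.

6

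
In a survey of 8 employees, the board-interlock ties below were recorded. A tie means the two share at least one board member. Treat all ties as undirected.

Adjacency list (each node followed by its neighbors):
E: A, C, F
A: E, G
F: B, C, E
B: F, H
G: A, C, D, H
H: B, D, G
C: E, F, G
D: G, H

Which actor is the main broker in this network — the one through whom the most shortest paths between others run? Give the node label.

G

Unnormalized betweenness of each node: A:4/3, B:11/6, C:17/6, D:0, E:2, F:17/6, G:43/6, H:3.
G has the largest value, 43/6, making it the main broker — the node through which the most shortest paths run.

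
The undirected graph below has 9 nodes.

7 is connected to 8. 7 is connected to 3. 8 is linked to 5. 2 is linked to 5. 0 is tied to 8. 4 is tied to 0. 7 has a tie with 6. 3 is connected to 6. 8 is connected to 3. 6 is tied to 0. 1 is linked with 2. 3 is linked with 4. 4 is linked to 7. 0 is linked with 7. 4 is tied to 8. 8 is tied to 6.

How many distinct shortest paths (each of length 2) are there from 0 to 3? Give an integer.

The shortest distance is 2. The length-2 paths are: 0–8–3; 0–6–3; 0–7–3; 0–4–3.
That gives 4 distinct shortest paths.

4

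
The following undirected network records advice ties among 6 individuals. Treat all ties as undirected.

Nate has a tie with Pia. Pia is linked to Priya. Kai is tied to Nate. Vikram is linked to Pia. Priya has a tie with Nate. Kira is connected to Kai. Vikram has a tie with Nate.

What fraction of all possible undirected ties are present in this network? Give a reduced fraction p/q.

There are 7 edges and 6 nodes, so the maximum possible is C(6,2) = 15.
Density = 7/15.

7/15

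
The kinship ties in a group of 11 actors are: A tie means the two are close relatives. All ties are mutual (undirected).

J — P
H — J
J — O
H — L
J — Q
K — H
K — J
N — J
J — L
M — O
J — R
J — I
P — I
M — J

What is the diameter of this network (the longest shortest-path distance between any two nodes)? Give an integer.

Eccentricity of each node (its greatest distance to any other): H:2, I:2, J:1, K:2, L:2, M:2, N:2, O:2, P:2, Q:2, R:2.
The maximum eccentricity is 2, realized for instance by the pair L–Q via L – J – Q. So the diameter is 2.

2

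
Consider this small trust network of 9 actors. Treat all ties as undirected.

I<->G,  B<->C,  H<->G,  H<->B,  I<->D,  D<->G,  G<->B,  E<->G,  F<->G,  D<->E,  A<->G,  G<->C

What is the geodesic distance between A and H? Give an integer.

One shortest route is A – G – H, which uses 2 edges, and A and H are not directly tied, so nothing shorter exists. So d(A,H) = 2.

2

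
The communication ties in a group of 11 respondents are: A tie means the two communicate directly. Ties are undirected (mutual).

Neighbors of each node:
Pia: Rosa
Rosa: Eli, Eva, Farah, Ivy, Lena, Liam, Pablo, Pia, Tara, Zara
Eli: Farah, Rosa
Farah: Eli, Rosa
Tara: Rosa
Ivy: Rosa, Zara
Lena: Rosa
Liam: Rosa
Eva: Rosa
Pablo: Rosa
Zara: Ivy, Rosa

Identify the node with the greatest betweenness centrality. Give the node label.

Unnormalized betweenness of each node: Eli:0, Eva:0, Farah:0, Ivy:0, Lena:0, Liam:0, Pablo:0, Pia:0, Rosa:43, Tara:0, Zara:0.
Rosa has the largest value, 43, making it the main broker — the node through which the most shortest paths run.

Rosa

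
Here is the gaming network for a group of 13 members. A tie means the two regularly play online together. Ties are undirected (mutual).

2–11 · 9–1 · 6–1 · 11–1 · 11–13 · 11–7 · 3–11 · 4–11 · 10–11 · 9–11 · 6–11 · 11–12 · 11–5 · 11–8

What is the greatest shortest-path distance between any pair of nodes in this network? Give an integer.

2

Eccentricity of each node (its greatest distance to any other): 1:2, 2:2, 3:2, 4:2, 5:2, 6:2, 7:2, 8:2, 9:2, 10:2, 11:1, 12:2, 13:2.
The maximum eccentricity is 2, realized for instance by the pair 5–4 via 5 – 11 – 4. So the diameter is 2.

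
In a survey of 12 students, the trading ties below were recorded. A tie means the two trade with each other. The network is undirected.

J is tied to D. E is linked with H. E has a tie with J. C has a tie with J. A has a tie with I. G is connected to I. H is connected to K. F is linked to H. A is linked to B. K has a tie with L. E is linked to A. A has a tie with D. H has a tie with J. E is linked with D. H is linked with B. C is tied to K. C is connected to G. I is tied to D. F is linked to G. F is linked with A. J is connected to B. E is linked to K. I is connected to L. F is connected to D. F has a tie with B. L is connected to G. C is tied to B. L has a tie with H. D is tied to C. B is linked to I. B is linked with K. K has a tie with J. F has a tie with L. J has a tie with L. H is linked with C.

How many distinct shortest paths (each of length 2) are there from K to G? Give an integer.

2

The shortest distance is 2. The length-2 paths are: K–L–G; K–C–G.
That gives 2 distinct shortest paths.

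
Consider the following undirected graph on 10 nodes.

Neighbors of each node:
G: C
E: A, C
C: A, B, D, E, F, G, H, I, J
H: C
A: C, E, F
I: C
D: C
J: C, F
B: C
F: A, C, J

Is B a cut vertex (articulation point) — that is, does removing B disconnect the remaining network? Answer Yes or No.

No

Even without B, every remaining node can still reach every other (the residual graph is connected), so B is not a cut vertex.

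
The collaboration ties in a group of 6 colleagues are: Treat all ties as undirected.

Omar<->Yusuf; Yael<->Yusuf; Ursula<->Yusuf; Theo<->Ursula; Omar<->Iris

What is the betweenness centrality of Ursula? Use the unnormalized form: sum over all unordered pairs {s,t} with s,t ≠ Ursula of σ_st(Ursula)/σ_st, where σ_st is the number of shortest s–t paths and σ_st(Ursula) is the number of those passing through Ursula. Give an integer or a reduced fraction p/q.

Pairs whose geodesics pass through Ursula — Iris–Theo: 1; Yael–Theo: 1; Theo–Omar: 1; Theo–Yusuf: 1.
All other pairs contribute 0.
Summing the contributions gives betweenness(Ursula) = 4.

4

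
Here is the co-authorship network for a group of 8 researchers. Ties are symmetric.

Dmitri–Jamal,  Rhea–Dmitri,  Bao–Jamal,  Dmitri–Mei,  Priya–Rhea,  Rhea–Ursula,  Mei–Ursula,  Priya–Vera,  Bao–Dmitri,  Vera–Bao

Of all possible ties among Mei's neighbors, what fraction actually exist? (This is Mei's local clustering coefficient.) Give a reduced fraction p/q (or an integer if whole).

Mei's neighbors: Dmitri and Ursula (k = 2).
Possible neighbor pairs: C(2,2) = 1. Edges among them: none → e = 0.
Clustering(Mei) = 0/1.

0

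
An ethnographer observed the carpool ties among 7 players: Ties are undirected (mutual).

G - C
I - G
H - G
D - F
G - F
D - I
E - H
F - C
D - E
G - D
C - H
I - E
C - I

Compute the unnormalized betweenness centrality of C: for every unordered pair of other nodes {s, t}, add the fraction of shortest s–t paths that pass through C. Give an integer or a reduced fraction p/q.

7/6

Pairs whose geodesics pass through C — I–H: 1/3; I–F: 1/3; H–F: 1/2.
All other pairs contribute 0.
Summing the contributions gives betweenness(C) = 7/6.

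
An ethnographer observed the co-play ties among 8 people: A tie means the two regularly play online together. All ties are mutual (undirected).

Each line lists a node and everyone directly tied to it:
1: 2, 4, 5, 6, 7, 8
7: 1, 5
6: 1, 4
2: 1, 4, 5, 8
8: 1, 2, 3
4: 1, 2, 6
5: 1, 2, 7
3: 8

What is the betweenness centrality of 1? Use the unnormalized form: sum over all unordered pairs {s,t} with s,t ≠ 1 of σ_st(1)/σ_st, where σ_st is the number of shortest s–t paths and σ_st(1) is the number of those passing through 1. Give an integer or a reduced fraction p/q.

Pairs whose geodesics pass through 1 — 5–6: 1; 5–4: 1/2; 5–8: 1/2; 5–3: 1/2; 6–8: 1; 6–2: 1/2; 6–7: 1; 6–3: 1; 4–8: 1/2; 4–7: 1; 4–3: 1/2; 8–7: 1; 2–7: 1/2; 7–3: 1.
All other pairs contribute 0.
Summing the contributions gives betweenness(1) = 21/2.

21/2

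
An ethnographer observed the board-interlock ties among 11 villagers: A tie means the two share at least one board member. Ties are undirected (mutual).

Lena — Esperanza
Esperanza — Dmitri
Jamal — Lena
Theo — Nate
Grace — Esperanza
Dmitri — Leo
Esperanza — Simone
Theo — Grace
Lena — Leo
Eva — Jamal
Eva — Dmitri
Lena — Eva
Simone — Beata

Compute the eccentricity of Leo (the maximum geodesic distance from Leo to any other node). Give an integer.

Distances from Leo: Beata:4, Dmitri:1, Esperanza:2, Eva:2, Grace:3, Jamal:2, Lena:1, Nate:5, Simone:3, Theo:4.
The largest is 5 (to Nate), so the eccentricity of Leo is 5.

5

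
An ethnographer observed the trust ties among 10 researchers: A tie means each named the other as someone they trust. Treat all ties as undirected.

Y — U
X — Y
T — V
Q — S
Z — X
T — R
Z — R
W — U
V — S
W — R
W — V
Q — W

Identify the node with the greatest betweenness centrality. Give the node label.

W

Unnormalized betweenness of each node: Q:77/30, R:323/30, S:5/6, T:11/5, U:69/10, V:193/30, W:529/30, X:7/3, Y:97/30, Z:51/10.
W has the largest value, 529/30, making it the main broker — the node through which the most shortest paths run.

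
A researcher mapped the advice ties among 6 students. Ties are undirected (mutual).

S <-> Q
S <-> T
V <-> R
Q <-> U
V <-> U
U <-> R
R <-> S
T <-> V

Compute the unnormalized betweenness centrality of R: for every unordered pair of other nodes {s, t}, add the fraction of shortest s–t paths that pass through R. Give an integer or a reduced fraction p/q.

Pairs whose geodesics pass through R — S–V: 1/2; S–U: 1/2.
All other pairs contribute 0.
Summing the contributions gives betweenness(R) = 1.

1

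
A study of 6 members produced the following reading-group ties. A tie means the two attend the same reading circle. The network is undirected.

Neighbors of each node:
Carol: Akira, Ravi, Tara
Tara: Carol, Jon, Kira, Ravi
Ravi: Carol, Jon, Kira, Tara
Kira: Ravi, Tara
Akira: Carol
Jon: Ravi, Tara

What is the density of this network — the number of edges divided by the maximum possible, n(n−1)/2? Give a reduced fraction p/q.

There are 8 edges and 6 nodes, so the maximum possible is C(6,2) = 15.
Density = 8/15.

8/15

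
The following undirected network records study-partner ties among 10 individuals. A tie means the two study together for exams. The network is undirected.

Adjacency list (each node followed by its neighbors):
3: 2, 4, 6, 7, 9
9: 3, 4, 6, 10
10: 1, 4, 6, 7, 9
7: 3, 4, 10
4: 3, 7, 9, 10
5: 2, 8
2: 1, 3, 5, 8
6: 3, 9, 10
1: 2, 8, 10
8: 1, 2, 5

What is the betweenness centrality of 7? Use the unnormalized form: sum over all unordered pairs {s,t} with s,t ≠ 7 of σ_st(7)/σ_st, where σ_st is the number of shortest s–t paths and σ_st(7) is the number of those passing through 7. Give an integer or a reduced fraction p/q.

1/4

Pairs whose geodesics pass through 7 — 10–3: 1/4.
All other pairs contribute 0.
Summing the contributions gives betweenness(7) = 1/4.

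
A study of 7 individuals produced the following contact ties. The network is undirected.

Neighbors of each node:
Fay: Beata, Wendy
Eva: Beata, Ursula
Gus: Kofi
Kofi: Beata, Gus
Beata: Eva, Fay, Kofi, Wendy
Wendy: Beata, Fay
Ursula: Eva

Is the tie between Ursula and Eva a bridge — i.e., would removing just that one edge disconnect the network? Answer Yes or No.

Without the Ursula–Eva edge there is no alternate route between Ursula and Eva, so the network disconnects. It is a bridge.

Yes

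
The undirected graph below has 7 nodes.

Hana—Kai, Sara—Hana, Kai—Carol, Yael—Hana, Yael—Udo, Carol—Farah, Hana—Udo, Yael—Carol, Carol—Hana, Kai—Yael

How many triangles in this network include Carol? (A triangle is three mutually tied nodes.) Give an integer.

3

Carol's neighbors: Farah, Hana, Kai, and Yael.
Neighbor pairs that are themselves tied: Carol–Hana–Kai; Carol–Hana–Yael; Carol–Kai–Yael. Each forms one triangle with Carol, for 3 in total.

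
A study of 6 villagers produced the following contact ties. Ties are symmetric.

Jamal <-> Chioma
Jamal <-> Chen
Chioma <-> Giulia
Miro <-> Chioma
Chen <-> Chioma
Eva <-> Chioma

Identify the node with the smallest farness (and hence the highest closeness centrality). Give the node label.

Chioma

Farness (sum of distances to all others) for each node — Chen:8, Chioma:5, Eva:9, Giulia:9, Jamal:8, Miro:9.
The smallest farness is 5, for Chioma, so Chioma has the highest closeness.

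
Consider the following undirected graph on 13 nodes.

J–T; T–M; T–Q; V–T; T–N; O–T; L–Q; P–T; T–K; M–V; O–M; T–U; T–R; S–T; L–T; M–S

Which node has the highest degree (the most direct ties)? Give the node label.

Degrees — J:1, K:1, L:2, M:4, N:1, O:2, P:1, Q:2, R:1, S:2, T:12, U:1, V:2.
The maximum is 12, attained only by T.

T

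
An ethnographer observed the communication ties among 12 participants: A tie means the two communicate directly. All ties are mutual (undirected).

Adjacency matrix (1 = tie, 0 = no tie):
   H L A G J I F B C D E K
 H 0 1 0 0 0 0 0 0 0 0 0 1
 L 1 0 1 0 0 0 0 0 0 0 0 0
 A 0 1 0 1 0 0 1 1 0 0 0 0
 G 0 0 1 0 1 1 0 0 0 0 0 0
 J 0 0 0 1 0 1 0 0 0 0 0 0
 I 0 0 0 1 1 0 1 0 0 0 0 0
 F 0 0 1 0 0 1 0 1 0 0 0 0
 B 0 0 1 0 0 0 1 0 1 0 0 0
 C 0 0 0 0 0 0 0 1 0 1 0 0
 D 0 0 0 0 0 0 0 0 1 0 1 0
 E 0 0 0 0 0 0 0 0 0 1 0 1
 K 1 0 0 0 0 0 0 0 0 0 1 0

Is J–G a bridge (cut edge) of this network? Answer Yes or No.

Even without that edge, J still reaches G via J – I – G, so the network stays connected. Not a bridge.

No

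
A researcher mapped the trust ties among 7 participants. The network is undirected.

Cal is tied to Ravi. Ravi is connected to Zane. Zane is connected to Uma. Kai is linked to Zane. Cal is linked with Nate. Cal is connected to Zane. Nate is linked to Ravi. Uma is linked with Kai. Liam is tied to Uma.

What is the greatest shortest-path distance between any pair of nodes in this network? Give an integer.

4

Eccentricity of each node (its greatest distance to any other): Cal:3, Kai:3, Liam:4, Nate:4, Ravi:3, Uma:3, Zane:2.
The maximum eccentricity is 4, realized for instance by the pair Liam–Nate via Liam – Uma – Zane – Ravi – Nate. So the diameter is 4.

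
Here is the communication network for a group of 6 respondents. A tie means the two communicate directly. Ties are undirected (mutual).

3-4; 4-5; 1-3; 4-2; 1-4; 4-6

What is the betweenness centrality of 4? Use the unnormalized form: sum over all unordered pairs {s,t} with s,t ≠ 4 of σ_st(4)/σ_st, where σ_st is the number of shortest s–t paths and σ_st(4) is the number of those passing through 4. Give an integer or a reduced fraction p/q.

9

Pairs whose geodesics pass through 4 — 3–5: 1; 3–2: 1; 3–6: 1; 1–5: 1; 1–2: 1; 1–6: 1; 5–2: 1; 5–6: 1; 2–6: 1.
All other pairs contribute 0.
Summing the contributions gives betweenness(4) = 9.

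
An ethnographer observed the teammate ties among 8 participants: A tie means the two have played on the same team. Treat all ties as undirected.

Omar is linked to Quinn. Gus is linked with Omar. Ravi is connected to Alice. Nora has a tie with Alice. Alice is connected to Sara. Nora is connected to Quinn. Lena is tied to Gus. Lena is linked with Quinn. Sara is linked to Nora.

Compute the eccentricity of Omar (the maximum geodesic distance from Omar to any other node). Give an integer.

4

Distances from Omar: Alice:3, Gus:1, Lena:2, Nora:2, Quinn:1, Ravi:4, Sara:3.
The largest is 4 (to Ravi), so the eccentricity of Omar is 4.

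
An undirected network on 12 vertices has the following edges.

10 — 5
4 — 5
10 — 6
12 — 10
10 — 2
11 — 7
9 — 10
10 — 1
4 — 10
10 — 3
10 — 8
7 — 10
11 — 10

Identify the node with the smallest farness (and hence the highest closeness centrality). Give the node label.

10

Farness (sum of distances to all others) for each node — 1:21, 2:21, 3:21, 4:20, 5:20, 6:21, 7:20, 8:21, 9:21, 10:11, 11:20, 12:21.
The smallest farness is 11, for 10, so 10 has the highest closeness.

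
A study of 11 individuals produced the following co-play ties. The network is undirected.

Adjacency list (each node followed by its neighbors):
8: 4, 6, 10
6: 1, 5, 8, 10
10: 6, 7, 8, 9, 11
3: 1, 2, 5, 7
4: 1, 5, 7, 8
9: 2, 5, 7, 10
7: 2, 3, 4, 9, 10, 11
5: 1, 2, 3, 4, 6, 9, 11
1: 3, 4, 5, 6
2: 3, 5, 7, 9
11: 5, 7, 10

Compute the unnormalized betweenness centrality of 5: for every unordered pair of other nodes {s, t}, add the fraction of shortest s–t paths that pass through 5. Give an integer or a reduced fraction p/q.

Pairs whose geodesics pass through 5 — 2–6: 1; 2–1: 1/2; 2–8: 2/5; 2–11: 1/2; 2–4: 1/2; 3–9: 1/3; 3–6: 1/2; 3–8: 2/6; 3–11: 1/2; 3–4: 1/3; 9–6: 1/2; 9–1: 1; 9–11: 1/3; 9–4: 1/2 … (+4 more pairs).
All other pairs contribute 0.
Summing the contributions gives betweenness(5) = 287/30.

287/30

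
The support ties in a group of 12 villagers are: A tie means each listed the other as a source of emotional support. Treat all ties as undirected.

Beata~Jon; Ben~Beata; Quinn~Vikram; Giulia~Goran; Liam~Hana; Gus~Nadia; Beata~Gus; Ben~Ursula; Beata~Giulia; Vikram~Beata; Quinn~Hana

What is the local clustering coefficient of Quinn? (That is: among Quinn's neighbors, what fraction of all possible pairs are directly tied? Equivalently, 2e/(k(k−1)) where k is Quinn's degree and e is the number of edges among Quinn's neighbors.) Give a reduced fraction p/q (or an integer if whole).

0

Quinn's neighbors: Hana and Vikram (k = 2).
Possible neighbor pairs: C(2,2) = 1. Edges among them: none → e = 0.
Clustering(Quinn) = 0/1.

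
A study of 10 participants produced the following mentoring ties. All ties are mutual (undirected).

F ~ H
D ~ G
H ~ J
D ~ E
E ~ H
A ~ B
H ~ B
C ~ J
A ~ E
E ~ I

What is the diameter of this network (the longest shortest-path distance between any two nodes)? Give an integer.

5

Eccentricity of each node (its greatest distance to any other): A:4, B:4, C:5, D:4, E:3, F:4, G:5, H:3, I:4, J:4.
The maximum eccentricity is 5, realized for instance by the pair C–G via C – J – H – E – D – G. So the diameter is 5.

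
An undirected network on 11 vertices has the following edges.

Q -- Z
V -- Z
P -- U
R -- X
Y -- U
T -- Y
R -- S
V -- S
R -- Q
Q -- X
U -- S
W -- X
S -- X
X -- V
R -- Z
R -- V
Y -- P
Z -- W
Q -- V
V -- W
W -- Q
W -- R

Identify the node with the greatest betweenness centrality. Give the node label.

Unnormalized betweenness of each node: P:0, Q:1/4, R:73/12, S:24, T:0, U:21, V:73/12, W:1/4, X:10/3, Y:9, Z:0.
S has the largest value, 24, making it the main broker — the node through which the most shortest paths run.

S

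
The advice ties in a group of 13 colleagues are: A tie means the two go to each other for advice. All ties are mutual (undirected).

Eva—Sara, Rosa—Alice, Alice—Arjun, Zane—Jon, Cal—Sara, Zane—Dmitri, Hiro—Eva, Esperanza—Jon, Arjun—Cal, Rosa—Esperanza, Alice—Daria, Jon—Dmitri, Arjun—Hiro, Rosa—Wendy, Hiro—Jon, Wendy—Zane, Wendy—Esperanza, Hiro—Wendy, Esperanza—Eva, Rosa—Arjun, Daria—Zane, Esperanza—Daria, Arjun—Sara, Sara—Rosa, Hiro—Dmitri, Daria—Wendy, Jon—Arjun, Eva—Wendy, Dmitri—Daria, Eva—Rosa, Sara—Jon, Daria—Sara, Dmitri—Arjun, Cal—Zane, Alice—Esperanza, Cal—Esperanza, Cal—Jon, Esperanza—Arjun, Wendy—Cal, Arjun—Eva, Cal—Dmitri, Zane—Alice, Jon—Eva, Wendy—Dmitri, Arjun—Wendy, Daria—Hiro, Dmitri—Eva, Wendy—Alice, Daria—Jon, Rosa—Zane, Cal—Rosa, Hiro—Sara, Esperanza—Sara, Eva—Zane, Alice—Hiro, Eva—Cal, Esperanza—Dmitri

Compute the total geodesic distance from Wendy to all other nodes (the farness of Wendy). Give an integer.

Distances from Wendy: Alice:1, Arjun:1, Cal:1, Daria:1, Dmitri:1, Esperanza:1, Eva:1, Hiro:1, Jon:2, Rosa:1, Sara:2, Zane:1.
Sum = 1 + 1 + 1 + 1 + 1 + 1 + 1 + 1 + 2 + 1 + 2 + 1 = 14.

14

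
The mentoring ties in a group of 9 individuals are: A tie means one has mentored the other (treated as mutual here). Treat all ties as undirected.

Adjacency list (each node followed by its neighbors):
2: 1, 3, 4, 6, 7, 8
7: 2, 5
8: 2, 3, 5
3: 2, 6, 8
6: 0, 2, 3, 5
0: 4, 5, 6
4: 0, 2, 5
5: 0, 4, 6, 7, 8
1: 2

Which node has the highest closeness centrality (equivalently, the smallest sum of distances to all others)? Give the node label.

2

Farness (sum of distances to all others) for each node — 0:14, 1:17, 2:10, 3:13, 4:13, 5:12, 6:12, 7:14, 8:13.
The smallest farness is 10, for 2, so 2 has the highest closeness.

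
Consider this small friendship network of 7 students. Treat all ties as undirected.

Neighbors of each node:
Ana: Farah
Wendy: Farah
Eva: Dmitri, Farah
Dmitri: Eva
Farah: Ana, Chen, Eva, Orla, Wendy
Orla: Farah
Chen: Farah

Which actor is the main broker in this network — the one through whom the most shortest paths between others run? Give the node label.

Farah

Unnormalized betweenness of each node: Ana:0, Chen:0, Dmitri:0, Eva:5, Farah:14, Orla:0, Wendy:0.
Farah has the largest value, 14, making it the main broker — the node through which the most shortest paths run.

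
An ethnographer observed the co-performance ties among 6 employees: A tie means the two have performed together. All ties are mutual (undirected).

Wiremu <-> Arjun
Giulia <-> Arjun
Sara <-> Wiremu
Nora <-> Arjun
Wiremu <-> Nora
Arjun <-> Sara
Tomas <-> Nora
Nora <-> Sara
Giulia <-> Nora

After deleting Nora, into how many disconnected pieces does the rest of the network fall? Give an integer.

Without Nora, the remaining ties split the others into: {Arjun, Giulia, Sara, Wiremu}; {Tomas}.
That's 2 separate components.

2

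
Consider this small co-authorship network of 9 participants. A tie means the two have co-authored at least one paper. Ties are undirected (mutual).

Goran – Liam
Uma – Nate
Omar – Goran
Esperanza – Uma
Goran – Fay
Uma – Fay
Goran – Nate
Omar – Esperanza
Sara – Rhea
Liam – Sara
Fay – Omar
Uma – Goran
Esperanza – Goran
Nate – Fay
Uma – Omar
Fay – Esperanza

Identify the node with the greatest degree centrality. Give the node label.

Goran

Degrees — Esperanza:4, Fay:5, Goran:6, Liam:2, Nate:3, Omar:4, Rhea:1, Sara:2, Uma:5.
The maximum is 6, attained only by Goran.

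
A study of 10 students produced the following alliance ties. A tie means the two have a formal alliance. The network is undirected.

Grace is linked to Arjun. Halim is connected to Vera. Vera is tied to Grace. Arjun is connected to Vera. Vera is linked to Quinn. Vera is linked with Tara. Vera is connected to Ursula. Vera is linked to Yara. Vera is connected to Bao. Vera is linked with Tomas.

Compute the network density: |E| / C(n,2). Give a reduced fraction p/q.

There are 10 edges and 10 nodes, so the maximum possible is C(10,2) = 45.
Density = 10/45 = 2/9.

2/9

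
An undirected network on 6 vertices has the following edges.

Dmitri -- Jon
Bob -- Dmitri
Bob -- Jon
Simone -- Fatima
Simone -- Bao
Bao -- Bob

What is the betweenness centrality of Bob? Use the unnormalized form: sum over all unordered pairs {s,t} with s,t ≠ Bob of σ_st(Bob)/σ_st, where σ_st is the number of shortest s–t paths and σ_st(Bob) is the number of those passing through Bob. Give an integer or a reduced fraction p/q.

Pairs whose geodesics pass through Bob — Dmitri–Bao: 1; Dmitri–Fatima: 1; Dmitri–Simone: 1; Bao–Jon: 1; Jon–Fatima: 1; Jon–Simone: 1.
All other pairs contribute 0.
Summing the contributions gives betweenness(Bob) = 6.

6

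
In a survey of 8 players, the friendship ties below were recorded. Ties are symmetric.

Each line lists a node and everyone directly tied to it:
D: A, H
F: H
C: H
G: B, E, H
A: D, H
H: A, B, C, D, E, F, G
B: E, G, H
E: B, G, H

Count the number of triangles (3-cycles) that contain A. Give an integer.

1

A's neighbors: D and H.
Neighbor pairs that are themselves tied: A–D–H. Each forms one triangle with A, for 1 in total.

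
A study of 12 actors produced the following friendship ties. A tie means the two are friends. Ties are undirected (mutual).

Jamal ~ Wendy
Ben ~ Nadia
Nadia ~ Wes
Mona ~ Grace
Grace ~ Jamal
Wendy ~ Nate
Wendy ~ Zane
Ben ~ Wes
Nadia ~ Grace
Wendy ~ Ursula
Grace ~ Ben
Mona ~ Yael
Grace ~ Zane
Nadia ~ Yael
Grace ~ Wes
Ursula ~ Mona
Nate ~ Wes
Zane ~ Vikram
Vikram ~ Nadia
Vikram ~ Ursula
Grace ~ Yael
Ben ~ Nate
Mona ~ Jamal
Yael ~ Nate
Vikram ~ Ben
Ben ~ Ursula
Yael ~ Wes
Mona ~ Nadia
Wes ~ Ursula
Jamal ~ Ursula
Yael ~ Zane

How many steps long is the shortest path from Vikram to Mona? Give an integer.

One shortest route is Vikram – Nadia – Mona, which uses 2 edges, and Vikram and Mona are not directly tied, so nothing shorter exists. So d(Vikram,Mona) = 2.

2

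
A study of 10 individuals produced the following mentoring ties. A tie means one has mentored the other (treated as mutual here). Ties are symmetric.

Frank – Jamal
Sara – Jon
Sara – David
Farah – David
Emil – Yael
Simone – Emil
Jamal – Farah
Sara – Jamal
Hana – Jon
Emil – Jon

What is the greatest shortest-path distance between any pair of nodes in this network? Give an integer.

5

Eccentricity of each node (its greatest distance to any other): David:4, Emil:4, Farah:5, Frank:5, Hana:4, Jamal:4, Jon:3, Sara:3, Simone:5, Yael:5.
The maximum eccentricity is 5, realized for instance by the pair Farah–Simone via Farah – Jamal – Sara – Jon – Emil – Simone. So the diameter is 5.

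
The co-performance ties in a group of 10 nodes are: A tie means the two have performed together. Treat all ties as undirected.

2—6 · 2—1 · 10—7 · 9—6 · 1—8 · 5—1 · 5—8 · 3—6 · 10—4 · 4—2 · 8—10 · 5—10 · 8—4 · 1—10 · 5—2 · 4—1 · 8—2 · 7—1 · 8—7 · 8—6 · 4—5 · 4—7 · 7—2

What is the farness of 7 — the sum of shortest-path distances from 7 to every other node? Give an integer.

15

Distances from 7: 1:1, 2:1, 3:3, 4:1, 5:2, 6:2, 8:1, 9:3, 10:1.
Sum = 1 + 1 + 3 + 1 + 2 + 2 + 1 + 3 + 1 = 15.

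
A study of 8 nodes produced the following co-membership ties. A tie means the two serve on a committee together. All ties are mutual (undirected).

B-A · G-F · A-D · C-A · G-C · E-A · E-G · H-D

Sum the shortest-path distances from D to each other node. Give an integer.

15

Distances from D: A:1, B:2, C:2, E:2, F:4, G:3, H:1.
Sum = 1 + 2 + 2 + 2 + 4 + 3 + 1 = 15.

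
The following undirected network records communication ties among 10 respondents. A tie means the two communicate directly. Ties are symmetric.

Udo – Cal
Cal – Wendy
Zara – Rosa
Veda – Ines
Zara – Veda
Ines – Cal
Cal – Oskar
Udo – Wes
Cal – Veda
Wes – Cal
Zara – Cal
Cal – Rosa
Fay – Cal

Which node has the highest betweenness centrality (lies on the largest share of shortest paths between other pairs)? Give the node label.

Unnormalized betweenness of each node: Cal:31, Fay:0, Ines:0, Oskar:0, Rosa:0, Udo:0, Veda:1/2, Wendy:0, Wes:0, Zara:1/2.
Cal has the largest value, 31, making it the main broker — the node through which the most shortest paths run.

Cal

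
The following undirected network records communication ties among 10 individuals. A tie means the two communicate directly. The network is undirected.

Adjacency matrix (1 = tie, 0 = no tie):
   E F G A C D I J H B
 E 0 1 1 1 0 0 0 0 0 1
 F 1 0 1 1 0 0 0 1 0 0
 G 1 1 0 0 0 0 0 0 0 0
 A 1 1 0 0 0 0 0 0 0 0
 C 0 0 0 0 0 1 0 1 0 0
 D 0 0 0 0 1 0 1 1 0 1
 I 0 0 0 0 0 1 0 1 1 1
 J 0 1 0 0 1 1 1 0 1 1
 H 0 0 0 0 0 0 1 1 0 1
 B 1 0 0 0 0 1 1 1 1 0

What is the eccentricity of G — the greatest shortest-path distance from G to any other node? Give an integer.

3

Distances from G: A:2, B:2, C:3, D:3, E:1, F:1, H:3, I:3, J:2.
The largest is 3 (to D, I, H, and C), so the eccentricity of G is 3.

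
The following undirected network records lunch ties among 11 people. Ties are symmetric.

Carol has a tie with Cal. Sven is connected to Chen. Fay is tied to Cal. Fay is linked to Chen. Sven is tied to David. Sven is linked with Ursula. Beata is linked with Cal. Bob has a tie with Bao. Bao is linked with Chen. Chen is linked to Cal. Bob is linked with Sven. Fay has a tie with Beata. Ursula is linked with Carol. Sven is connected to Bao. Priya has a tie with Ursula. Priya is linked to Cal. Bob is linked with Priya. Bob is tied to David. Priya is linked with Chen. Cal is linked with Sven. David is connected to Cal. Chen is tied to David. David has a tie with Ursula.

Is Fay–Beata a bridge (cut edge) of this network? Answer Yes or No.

No

Even without that edge, Fay still reaches Beata via Fay – Cal – Beata, so the network stays connected. Not a bridge.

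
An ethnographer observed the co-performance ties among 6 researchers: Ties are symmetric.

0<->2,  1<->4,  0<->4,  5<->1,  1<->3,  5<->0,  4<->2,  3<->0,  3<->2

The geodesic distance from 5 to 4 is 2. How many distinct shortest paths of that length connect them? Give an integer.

2

The shortest distance is 2. The length-2 paths are: 5–1–4; 5–0–4.
That gives 2 distinct shortest paths.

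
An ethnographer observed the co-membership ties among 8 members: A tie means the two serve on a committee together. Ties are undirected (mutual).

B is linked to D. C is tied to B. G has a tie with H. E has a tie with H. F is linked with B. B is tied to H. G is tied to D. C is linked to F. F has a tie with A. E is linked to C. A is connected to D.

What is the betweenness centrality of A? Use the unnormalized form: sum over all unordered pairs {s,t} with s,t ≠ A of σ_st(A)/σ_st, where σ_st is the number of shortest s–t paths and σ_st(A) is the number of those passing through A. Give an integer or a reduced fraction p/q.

5/6

Pairs whose geodesics pass through A — G–F: 1/3; D–F: 1/2.
All other pairs contribute 0.
Summing the contributions gives betweenness(A) = 5/6.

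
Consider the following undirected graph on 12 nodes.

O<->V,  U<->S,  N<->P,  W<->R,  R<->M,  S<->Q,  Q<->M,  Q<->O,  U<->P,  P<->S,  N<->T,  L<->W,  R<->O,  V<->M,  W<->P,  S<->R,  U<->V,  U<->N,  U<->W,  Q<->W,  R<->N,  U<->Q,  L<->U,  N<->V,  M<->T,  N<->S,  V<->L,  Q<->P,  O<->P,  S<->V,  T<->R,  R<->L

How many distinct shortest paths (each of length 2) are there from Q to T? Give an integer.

The shortest distance is 2, and the only length-2 path is Q–M–T. So there is exactly 1 shortest path.

1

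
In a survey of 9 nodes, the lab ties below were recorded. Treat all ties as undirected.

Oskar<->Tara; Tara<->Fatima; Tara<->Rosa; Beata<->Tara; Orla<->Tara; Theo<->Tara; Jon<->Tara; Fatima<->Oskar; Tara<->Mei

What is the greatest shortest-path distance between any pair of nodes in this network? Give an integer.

2

Eccentricity of each node (its greatest distance to any other): Beata:2, Fatima:2, Jon:2, Mei:2, Orla:2, Oskar:2, Rosa:2, Tara:1, Theo:2.
The maximum eccentricity is 2, realized for instance by the pair Oskar–Rosa via Oskar – Tara – Rosa. So the diameter is 2.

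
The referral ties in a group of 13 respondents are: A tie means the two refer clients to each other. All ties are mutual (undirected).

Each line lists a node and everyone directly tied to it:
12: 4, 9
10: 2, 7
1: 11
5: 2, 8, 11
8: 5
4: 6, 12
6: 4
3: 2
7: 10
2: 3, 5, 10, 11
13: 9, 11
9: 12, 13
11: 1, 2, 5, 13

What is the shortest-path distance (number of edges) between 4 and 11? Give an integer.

4

One shortest route is 4 – 12 – 9 – 13 – 11, which uses 4 edges, and at distance 3 from 4 we only reach {13}, which does not include 11. So d(4,11) = 4.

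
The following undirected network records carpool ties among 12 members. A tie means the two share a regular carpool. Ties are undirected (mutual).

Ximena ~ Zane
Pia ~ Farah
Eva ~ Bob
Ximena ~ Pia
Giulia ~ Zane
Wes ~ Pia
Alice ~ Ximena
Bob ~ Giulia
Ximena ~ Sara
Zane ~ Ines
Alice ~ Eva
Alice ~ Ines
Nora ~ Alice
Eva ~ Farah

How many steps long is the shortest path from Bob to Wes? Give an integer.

One shortest route is Bob – Eva – Farah – Pia – Wes, which uses 4 edges, and at distance 3 from Bob we only reach {Ines, Nora, Pia, Ximena}, which does not include Wes. So d(Bob,Wes) = 4.

4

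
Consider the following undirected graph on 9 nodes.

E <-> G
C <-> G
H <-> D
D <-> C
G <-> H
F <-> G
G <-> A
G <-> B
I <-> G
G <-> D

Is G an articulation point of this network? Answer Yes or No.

Yes

Removing G leaves {C, D, and H} with no path to {F}, so the network splits into 6 components. G is a cut vertex.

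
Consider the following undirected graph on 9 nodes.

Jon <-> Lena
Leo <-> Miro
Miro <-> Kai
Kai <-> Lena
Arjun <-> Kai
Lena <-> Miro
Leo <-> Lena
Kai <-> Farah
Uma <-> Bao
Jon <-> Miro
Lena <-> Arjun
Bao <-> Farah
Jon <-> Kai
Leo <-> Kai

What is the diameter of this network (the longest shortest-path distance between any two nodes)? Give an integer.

4

Eccentricity of each node (its greatest distance to any other): Arjun:4, Bao:3, Farah:2, Jon:4, Kai:3, Lena:4, Leo:4, Miro:4, Uma:4.
The maximum eccentricity is 4, realized for instance by the pair Arjun–Uma via Arjun – Kai – Farah – Bao – Uma. So the diameter is 4.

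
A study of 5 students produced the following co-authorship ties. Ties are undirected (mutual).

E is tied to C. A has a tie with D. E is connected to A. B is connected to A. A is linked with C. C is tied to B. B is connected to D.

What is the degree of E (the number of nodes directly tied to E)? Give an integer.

2

E is directly tied to A and C. That is 2 neighbors, so the degree of E is 2.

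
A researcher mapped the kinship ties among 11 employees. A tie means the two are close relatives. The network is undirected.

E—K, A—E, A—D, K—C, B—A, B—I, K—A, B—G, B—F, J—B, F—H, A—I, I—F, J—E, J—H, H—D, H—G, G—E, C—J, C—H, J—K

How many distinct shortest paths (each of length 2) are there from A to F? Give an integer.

The shortest distance is 2. The length-2 paths are: A–I–F; A–B–F.
That gives 2 distinct shortest paths.

2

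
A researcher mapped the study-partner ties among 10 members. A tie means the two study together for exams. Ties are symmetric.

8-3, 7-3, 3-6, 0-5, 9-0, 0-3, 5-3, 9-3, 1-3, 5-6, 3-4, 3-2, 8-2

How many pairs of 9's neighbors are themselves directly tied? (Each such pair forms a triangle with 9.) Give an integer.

1

9's neighbors: 0 and 3.
Neighbor pairs that are themselves tied: 9–0–3. Each forms one triangle with 9, for 1 in total.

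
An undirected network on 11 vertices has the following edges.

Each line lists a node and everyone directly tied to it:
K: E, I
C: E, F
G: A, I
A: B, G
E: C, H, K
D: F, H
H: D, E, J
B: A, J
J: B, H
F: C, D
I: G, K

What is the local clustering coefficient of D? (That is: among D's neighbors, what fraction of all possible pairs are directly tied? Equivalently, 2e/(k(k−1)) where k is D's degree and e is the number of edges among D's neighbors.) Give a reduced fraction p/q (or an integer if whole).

D's neighbors: F and H (k = 2).
Possible neighbor pairs: C(2,2) = 1. Edges among them: none → e = 0.
Clustering(D) = 0/1.

0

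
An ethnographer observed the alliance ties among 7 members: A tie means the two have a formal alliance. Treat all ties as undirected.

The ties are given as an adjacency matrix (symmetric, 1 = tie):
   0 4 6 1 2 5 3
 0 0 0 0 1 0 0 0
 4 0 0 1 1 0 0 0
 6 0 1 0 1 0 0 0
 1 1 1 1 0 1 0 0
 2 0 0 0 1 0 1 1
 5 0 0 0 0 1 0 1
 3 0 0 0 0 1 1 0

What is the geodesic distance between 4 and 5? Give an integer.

One shortest route is 4 – 1 – 2 – 5, which uses 3 edges, and at distance 2 from 4 we only reach {0, 2}, which does not include 5. So d(4,5) = 3.

3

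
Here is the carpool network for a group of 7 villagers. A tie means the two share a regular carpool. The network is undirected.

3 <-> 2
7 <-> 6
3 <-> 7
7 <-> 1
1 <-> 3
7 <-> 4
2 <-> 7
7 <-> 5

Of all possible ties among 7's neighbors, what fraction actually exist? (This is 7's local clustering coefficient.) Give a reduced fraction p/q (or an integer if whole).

2/15

7's neighbors: 1, 2, 3, 4, 5, and 6 (k = 6).
Possible neighbor pairs: C(6,2) = 15. Edges among them: 1–3, 2–3 → e = 2.
Clustering(7) = 2/15.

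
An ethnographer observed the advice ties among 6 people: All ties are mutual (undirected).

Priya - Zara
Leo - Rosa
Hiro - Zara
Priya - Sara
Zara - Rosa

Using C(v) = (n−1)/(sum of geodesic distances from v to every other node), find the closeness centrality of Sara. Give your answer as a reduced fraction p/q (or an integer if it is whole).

5/13

Distances from Sara: Hiro:3, Leo:4, Priya:1, Rosa:3, Zara:2. Sum = 13.
n = 6, so closeness = 5/13.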